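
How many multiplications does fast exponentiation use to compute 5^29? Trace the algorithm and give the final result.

Computing 5^29 by squaring (build up from 5^1; each line after the first costs one multiplication):

5^1 = 5
5^2 = (5^1)^2 = 5^2 = 25
5^3 = 5 * 5^2 = 5 * 25 = 125
5^6 = (5^3)^2 = 125^2 = 15625
5^7 = 5 * 5^6 = 5 * 15625 = 78125
5^14 = (5^7)^2 = 78125^2 = 6103515625
5^28 = (5^14)^2 = 6103515625^2 = 37252902984619140625
5^29 = 5 * 5^28 = 5 * 37252902984619140625 = 186264514923095703125

Result: 186264514923095703125
Multiplications needed: 7 (7 lines after 5^1)

5^29 = 186264514923095703125. Using exponentiation by squaring, this requires 7 multiplications. The key idea: if the exponent is even, square the half-power; if odd, multiply by the base once.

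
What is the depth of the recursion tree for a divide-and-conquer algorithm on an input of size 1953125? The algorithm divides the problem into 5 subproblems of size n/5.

For divide and conquer with division factor 5:

Problem sizes at each level:
Level 0: 1953125
Level 1: 390625
Level 2: 78125
Level 3: 15625
Level 4: 3125
Level 5: 625
Level 6: 125
Level 7: 25
Level 8: 5
Level 9: 1

The root is level 0 and the size-1 base case is level 9 (the tree spans levels 0 through 9, i.e. 10 levels counting the root), so the depth is the number of divisions: log_5(1953125) = 9

The recursion tree depth is log_5(1953125) = 9. At each level, the problem size is divided by 5, so it takes 9 divisions to reduce to a base case of size 1. The algorithm makes 5 recursive calls at each level.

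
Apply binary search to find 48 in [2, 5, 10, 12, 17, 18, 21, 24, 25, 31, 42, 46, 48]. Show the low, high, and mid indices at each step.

Binary search for 48 in [2, 5, 10, 12, 17, 18, 21, 24, 25, 31, 42, 46, 48]:

lo=0, hi=12, mid=6, arr[mid]=21 -> 21 < 48, search right half
lo=7, hi=12, mid=9, arr[mid]=31 -> 31 < 48, search right half
lo=10, hi=12, mid=11, arr[mid]=46 -> 46 < 48, search right half
lo=12, hi=12, mid=12, arr[mid]=48 -> Found target at index 12!

Binary search finds 48 at index 12 after 4 comparisons. The search repeatedly halves the search space by comparing with the middle element.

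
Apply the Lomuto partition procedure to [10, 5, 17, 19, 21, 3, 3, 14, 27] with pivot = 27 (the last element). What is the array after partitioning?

Lomuto partition with pivot = 27:

Initial array: [10, 5, 17, 19, 21, 3, 3, 14, 27]

arr[0]=10 <= 27: swap with position 0, array becomes [10, 5, 17, 19, 21, 3, 3, 14, 27]
arr[1]=5 <= 27: swap with position 1, array becomes [10, 5, 17, 19, 21, 3, 3, 14, 27]
arr[2]=17 <= 27: swap with position 2, array becomes [10, 5, 17, 19, 21, 3, 3, 14, 27]
arr[3]=19 <= 27: swap with position 3, array becomes [10, 5, 17, 19, 21, 3, 3, 14, 27]
arr[4]=21 <= 27: swap with position 4, array becomes [10, 5, 17, 19, 21, 3, 3, 14, 27]
arr[5]=3 <= 27: swap with position 5, array becomes [10, 5, 17, 19, 21, 3, 3, 14, 27]
arr[6]=3 <= 27: swap with position 6, array becomes [10, 5, 17, 19, 21, 3, 3, 14, 27]
arr[7]=14 <= 27: swap with position 7, array becomes [10, 5, 17, 19, 21, 3, 3, 14, 27]

Place pivot at position 8: [10, 5, 17, 19, 21, 3, 3, 14, 27]
Pivot position: 8

After partitioning with pivot 27, the array becomes [10, 5, 17, 19, 21, 3, 3, 14, 27]. The pivot is placed at index 8. All elements to the left of the pivot are <= 27, and all elements to the right are > 27.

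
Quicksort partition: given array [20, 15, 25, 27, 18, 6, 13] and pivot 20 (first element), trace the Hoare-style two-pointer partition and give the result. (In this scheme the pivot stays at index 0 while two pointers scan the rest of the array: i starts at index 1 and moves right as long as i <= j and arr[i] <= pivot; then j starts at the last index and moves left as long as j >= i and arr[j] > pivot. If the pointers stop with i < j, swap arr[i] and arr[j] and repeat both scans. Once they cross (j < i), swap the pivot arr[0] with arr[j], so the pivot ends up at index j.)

Hoare-style two-pointer partition with pivot = 20:

Initial array: [20, 15, 25, 27, 18, 6, 13]

Pointers start at i = 1, j = 6.
i stops at index 2 (arr[2]=25 > 20), j stops at index 6 (arr[6]=13 <= 20): swap arr[2] and arr[6], array becomes [20, 15, 13, 27, 18, 6, 25]
i stops at index 3 (arr[3]=27 > 20), j stops at index 5 (arr[5]=6 <= 20): swap arr[3] and arr[5], array becomes [20, 15, 13, 6, 18, 27, 25]
i ends at 5, j ends at 4: the pointers have crossed (j < i), so scanning stops.

Swap pivot arr[0] with arr[4] to place pivot at position 4: [18, 15, 13, 6, 20, 27, 25]
Pivot position: 4

After partitioning with pivot 20, the array becomes [18, 15, 13, 6, 20, 27, 25]. The pivot is placed at index 4. All elements to the left of the pivot are <= 20, and all elements to the right are > 20.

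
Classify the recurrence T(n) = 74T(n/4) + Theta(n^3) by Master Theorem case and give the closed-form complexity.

Master Theorem for T(n) = 74T(n/4) + O(n^3):

a = 74, b = 4, c = 3
log_b(a) = log_4(74) = 3.1047

Case 1: c = 3 < log_4(74) = 3.1047
T(n) = O(n^(log_4 74))

For T(n) = 74T(n/4) + O(n^3): log_4(74) = 3.1047. This is Case 1 of the Master Theorem (c < log_b(a), work dominated by leaves), giving O(n^(log_4 74)).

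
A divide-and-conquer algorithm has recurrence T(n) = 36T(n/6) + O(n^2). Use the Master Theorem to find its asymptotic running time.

Master Theorem for T(n) = 36T(n/6) + O(n^2):

a = 36, b = 6, c = 2
log_b(a) = log_6(36) = 2.0000

Case 2: c = 2 = log_6(36) = 2.0000
T(n) = O(n^2 log n) = O(n^2 log n)

For T(n) = 36T(n/6) + O(n^2): log_6(36) = 2.0000. This is Case 2 of the Master Theorem (c = log_b(a), equal work at all levels), giving O(n^2 log n).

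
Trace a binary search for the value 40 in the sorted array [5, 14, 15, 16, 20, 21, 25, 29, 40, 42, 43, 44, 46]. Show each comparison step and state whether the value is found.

Binary search for 40 in [5, 14, 15, 16, 20, 21, 25, 29, 40, 42, 43, 44, 46]:

lo=0, hi=12, mid=6, arr[mid]=25 -> 25 < 40, search right half
lo=7, hi=12, mid=9, arr[mid]=42 -> 42 > 40, search left half
lo=7, hi=8, mid=7, arr[mid]=29 -> 29 < 40, search right half
lo=8, hi=8, mid=8, arr[mid]=40 -> Found target at index 8!

Binary search finds 40 at index 8 after 4 comparisons. The search repeatedly halves the search space by comparing with the middle element.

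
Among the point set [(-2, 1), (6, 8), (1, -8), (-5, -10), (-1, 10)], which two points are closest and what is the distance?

Computing all pairwise distances among 5 points:

d((-2, 1), (6, 8)) = 10.6301
d((-2, 1), (1, -8)) = 9.4868
d((-2, 1), (-5, -10)) = 11.4018
d((-2, 1), (-1, 10)) = 9.0554
d((6, 8), (1, -8)) = 16.7631
d((6, 8), (-5, -10)) = 21.095
d((6, 8), (-1, 10)) = 7.2801
d((1, -8), (-5, -10)) = 6.3246 <-- minimum
d((1, -8), (-1, 10)) = 18.1108
d((-5, -10), (-1, 10)) = 20.3961

Closest pair: (1, -8) and (-5, -10) with distance 6.3246

The closest pair is (1, -8) and (-5, -10) with Euclidean distance 6.3246. For 5 points, brute-force pairwise comparison is shown above. For large n, the divide-and-conquer algorithm (sort by x, recurse on halves, check the dividing strip) achieves O(n log n).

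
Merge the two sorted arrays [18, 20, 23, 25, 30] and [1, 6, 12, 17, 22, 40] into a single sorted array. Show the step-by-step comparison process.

Merging process:

Compare 18 vs 1: take 1 from right. Merged: [1]
Compare 18 vs 6: take 6 from right. Merged: [1, 6]
Compare 18 vs 12: take 12 from right. Merged: [1, 6, 12]
Compare 18 vs 17: take 17 from right. Merged: [1, 6, 12, 17]
Compare 18 vs 22: take 18 from left. Merged: [1, 6, 12, 17, 18]
Compare 20 vs 22: take 20 from left. Merged: [1, 6, 12, 17, 18, 20]
Compare 23 vs 22: take 22 from right. Merged: [1, 6, 12, 17, 18, 20, 22]
Compare 23 vs 40: take 23 from left. Merged: [1, 6, 12, 17, 18, 20, 22, 23]
Compare 25 vs 40: take 25 from left. Merged: [1, 6, 12, 17, 18, 20, 22, 23, 25]
Compare 30 vs 40: take 30 from left. Merged: [1, 6, 12, 17, 18, 20, 22, 23, 25, 30]
Append remaining from right: [40]. Merged: [1, 6, 12, 17, 18, 20, 22, 23, 25, 30, 40]

Final merged array: [1, 6, 12, 17, 18, 20, 22, 23, 25, 30, 40]
Total comparisons: 10

The merged array is [1, 6, 12, 17, 18, 20, 22, 23, 25, 30, 40], requiring 10 comparisons. The merge step runs in O(n) time where n is the total number of elements.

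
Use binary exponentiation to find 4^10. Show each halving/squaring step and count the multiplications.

Computing 4^10 by squaring (build up from 4^1; each line after the first costs one multiplication):

4^1 = 4
4^2 = (4^1)^2 = 4^2 = 16
4^4 = (4^2)^2 = 16^2 = 256
4^5 = 4 * 4^4 = 4 * 256 = 1024
4^10 = (4^5)^2 = 1024^2 = 1048576

Result: 1048576
Multiplications needed: 4 (4 lines after 4^1)

4^10 = 1048576. Using exponentiation by squaring, this requires 4 multiplications. The key idea: if the exponent is even, square the half-power; if odd, multiply by the base once.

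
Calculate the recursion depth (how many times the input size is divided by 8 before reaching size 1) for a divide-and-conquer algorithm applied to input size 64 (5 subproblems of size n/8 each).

For divide and conquer with division factor 8:

Problem sizes at each level:
Level 0: 64
Level 1: 8
Level 2: 1

The root is level 0 and the size-1 base case is level 2 (the tree spans levels 0 through 2, i.e. 3 levels counting the root), so the depth is the number of divisions: log_8(64) = 2

The recursion tree depth is log_8(64) = 2. At each level, the problem size is divided by 8, so it takes 2 divisions to reduce to a base case of size 1. The algorithm makes 5 recursive calls at each level.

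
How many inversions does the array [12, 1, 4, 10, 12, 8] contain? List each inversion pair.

Finding inversions in [12, 1, 4, 10, 12, 8]:

(0, 1): arr[0]=12 > arr[1]=1
(0, 2): arr[0]=12 > arr[2]=4
(0, 3): arr[0]=12 > arr[3]=10
(0, 5): arr[0]=12 > arr[5]=8
(3, 5): arr[3]=10 > arr[5]=8
(4, 5): arr[4]=12 > arr[5]=8

Total inversions: 6

The array has 6 inversion(s): (0,1), (0,2), (0,3), (0,5), (3,5), (4,5). Each pair (i,j) satisfies i < j and arr[i] > arr[j].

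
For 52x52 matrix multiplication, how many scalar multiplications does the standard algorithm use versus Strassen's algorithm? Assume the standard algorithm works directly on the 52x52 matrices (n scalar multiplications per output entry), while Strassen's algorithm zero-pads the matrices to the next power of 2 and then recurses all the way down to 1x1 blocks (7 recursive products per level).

Matrix multiplication for 52x52 matrices:

Strassen's algorithm requires power-of-2 dimensions. Pad 52x52 to 64x64 (next power of 2).

Standard algorithm: 52^3 = 140608 multiplications
Strassen's algorithm: 7^(log2(64)) = 7^6 = 117649 multiplications
Savings: 140608 - 117649 = 22959 multiplications

Standard: 140608 multiplications (52^3). Strassen: 117649 multiplications (7^6, after padding to 64x64). Strassen reduces 8 recursive multiplications to 7 at each level.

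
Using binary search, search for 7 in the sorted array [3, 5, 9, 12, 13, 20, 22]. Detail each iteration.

Binary search for 7 in [3, 5, 9, 12, 13, 20, 22]:

lo=0, hi=6, mid=3, arr[mid]=12 -> 12 > 7, search left half
lo=0, hi=2, mid=1, arr[mid]=5 -> 5 < 7, search right half
lo=2, hi=2, mid=2, arr[mid]=9 -> 9 > 7, search left half
lo=2 > hi=1, target 7 not found

Binary search determines that 7 is not in the array after 3 comparisons. The search space was exhausted without finding the target.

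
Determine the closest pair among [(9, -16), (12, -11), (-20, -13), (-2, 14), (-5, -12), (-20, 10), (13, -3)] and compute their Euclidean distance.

Computing all pairwise distances among 7 points:

d((9, -16), (12, -11)) = 5.831 <-- minimum
d((9, -16), (-20, -13)) = 29.1548
d((9, -16), (-2, 14)) = 31.9531
d((9, -16), (-5, -12)) = 14.5602
d((9, -16), (-20, 10)) = 38.9487
d((9, -16), (13, -3)) = 13.6015
d((12, -11), (-20, -13)) = 32.0624
d((12, -11), (-2, 14)) = 28.6531
d((12, -11), (-5, -12)) = 17.0294
d((12, -11), (-20, 10)) = 38.2753
d((12, -11), (13, -3)) = 8.0623
d((-20, -13), (-2, 14)) = 32.45
d((-20, -13), (-5, -12)) = 15.0333
d((-20, -13), (-20, 10)) = 23.0
d((-20, -13), (13, -3)) = 34.4819
d((-2, 14), (-5, -12)) = 26.1725
d((-2, 14), (-20, 10)) = 18.4391
d((-2, 14), (13, -3)) = 22.6716
d((-5, -12), (-20, 10)) = 26.6271
d((-5, -12), (13, -3)) = 20.1246
d((-20, 10), (13, -3)) = 35.4683

Closest pair: (9, -16) and (12, -11) with distance 5.831

The closest pair is (9, -16) and (12, -11) with Euclidean distance 5.831. For 7 points, brute-force pairwise comparison is shown above. For large n, the divide-and-conquer algorithm (sort by x, recurse on halves, check the dividing strip) achieves O(n log n).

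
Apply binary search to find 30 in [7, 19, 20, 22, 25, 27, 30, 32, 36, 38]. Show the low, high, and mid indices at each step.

Binary search for 30 in [7, 19, 20, 22, 25, 27, 30, 32, 36, 38]:

lo=0, hi=9, mid=4, arr[mid]=25 -> 25 < 30, search right half
lo=5, hi=9, mid=7, arr[mid]=32 -> 32 > 30, search left half
lo=5, hi=6, mid=5, arr[mid]=27 -> 27 < 30, search right half
lo=6, hi=6, mid=6, arr[mid]=30 -> Found target at index 6!

Binary search finds 30 at index 6 after 4 comparisons. The search repeatedly halves the search space by comparing with the middle element.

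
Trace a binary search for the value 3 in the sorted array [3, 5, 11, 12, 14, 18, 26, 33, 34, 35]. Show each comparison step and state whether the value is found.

Binary search for 3 in [3, 5, 11, 12, 14, 18, 26, 33, 34, 35]:

lo=0, hi=9, mid=4, arr[mid]=14 -> 14 > 3, search left half
lo=0, hi=3, mid=1, arr[mid]=5 -> 5 > 3, search left half
lo=0, hi=0, mid=0, arr[mid]=3 -> Found target at index 0!

Binary search finds 3 at index 0 after 3 comparisons. The search repeatedly halves the search space by comparing with the middle element.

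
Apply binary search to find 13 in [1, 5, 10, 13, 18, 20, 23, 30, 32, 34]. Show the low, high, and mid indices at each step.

Binary search for 13 in [1, 5, 10, 13, 18, 20, 23, 30, 32, 34]:

lo=0, hi=9, mid=4, arr[mid]=18 -> 18 > 13, search left half
lo=0, hi=3, mid=1, arr[mid]=5 -> 5 < 13, search right half
lo=2, hi=3, mid=2, arr[mid]=10 -> 10 < 13, search right half
lo=3, hi=3, mid=3, arr[mid]=13 -> Found target at index 3!

Binary search finds 13 at index 3 after 4 comparisons. The search repeatedly halves the search space by comparing with the middle element.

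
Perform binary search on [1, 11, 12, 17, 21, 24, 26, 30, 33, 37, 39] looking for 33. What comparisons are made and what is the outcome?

Binary search for 33 in [1, 11, 12, 17, 21, 24, 26, 30, 33, 37, 39]:

lo=0, hi=10, mid=5, arr[mid]=24 -> 24 < 33, search right half
lo=6, hi=10, mid=8, arr[mid]=33 -> Found target at index 8!

Binary search finds 33 at index 8 after 2 comparisons. The search repeatedly halves the search space by comparing with the middle element.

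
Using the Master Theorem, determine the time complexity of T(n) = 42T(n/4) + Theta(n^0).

Master Theorem for T(n) = 42T(n/4) + O(n^0):

a = 42, b = 4, c = 0
log_b(a) = log_4(42) = 2.6962

Case 1: c = 0 < log_4(42) = 2.6962
T(n) = O(n^(log_4 42))

For T(n) = 42T(n/4) + O(n^0): log_4(42) = 2.6962. This is Case 1 of the Master Theorem (c < log_b(a), work dominated by leaves), giving O(n^(log_4 42)).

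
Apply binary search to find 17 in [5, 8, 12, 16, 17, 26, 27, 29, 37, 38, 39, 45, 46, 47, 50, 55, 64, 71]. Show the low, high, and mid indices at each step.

Binary search for 17 in [5, 8, 12, 16, 17, 26, 27, 29, 37, 38, 39, 45, 46, 47, 50, 55, 64, 71]:

lo=0, hi=17, mid=8, arr[mid]=37 -> 37 > 17, search left half
lo=0, hi=7, mid=3, arr[mid]=16 -> 16 < 17, search right half
lo=4, hi=7, mid=5, arr[mid]=26 -> 26 > 17, search left half
lo=4, hi=4, mid=4, arr[mid]=17 -> Found target at index 4!

Binary search finds 17 at index 4 after 4 comparisons. The search repeatedly halves the search space by comparing with the middle element.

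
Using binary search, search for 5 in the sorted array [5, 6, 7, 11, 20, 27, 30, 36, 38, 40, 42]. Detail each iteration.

Binary search for 5 in [5, 6, 7, 11, 20, 27, 30, 36, 38, 40, 42]:

lo=0, hi=10, mid=5, arr[mid]=27 -> 27 > 5, search left half
lo=0, hi=4, mid=2, arr[mid]=7 -> 7 > 5, search left half
lo=0, hi=1, mid=0, arr[mid]=5 -> Found target at index 0!

Binary search finds 5 at index 0 after 3 comparisons. The search repeatedly halves the search space by comparing with the middle element.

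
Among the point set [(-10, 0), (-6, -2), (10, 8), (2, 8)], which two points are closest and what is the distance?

Computing all pairwise distances among 4 points:

d((-10, 0), (-6, -2)) = 4.4721 <-- minimum
d((-10, 0), (10, 8)) = 21.5407
d((-10, 0), (2, 8)) = 14.4222
d((-6, -2), (10, 8)) = 18.868
d((-6, -2), (2, 8)) = 12.8062
d((10, 8), (2, 8)) = 8.0

Closest pair: (-10, 0) and (-6, -2) with distance 4.4721

The closest pair is (-10, 0) and (-6, -2) with Euclidean distance 4.4721. For 4 points, brute-force pairwise comparison is shown above. For large n, the divide-and-conquer algorithm (sort by x, recurse on halves, check the dividing strip) achieves O(n log n).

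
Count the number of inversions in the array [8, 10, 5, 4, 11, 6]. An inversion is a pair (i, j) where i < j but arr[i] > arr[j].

Finding inversions in [8, 10, 5, 4, 11, 6]:

(0, 2): arr[0]=8 > arr[2]=5
(0, 3): arr[0]=8 > arr[3]=4
(0, 5): arr[0]=8 > arr[5]=6
(1, 2): arr[1]=10 > arr[2]=5
(1, 3): arr[1]=10 > arr[3]=4
(1, 5): arr[1]=10 > arr[5]=6
(2, 3): arr[2]=5 > arr[3]=4
(4, 5): arr[4]=11 > arr[5]=6

Total inversions: 8

The array has 8 inversion(s): (0,2), (0,3), (0,5), (1,2), (1,3), (1,5), (2,3), (4,5). Each pair (i,j) satisfies i < j and arr[i] > arr[j].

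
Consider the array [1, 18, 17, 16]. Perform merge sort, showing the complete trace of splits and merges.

Merge sort trace:

Split: [1, 18, 17, 16] -> [1, 18] and [17, 16]
  Split: [1, 18] -> [1] and [18]
  Merge: [1] + [18] -> [1, 18]
  Split: [17, 16] -> [17] and [16]
  Merge: [17] + [16] -> [16, 17]
Merge: [1, 18] + [16, 17] -> [1, 16, 17, 18]

Final sorted array: [1, 16, 17, 18]

The merge sort proceeds by recursively splitting the array and merging sorted halves.
After all merges, the sorted array is [1, 16, 17, 18].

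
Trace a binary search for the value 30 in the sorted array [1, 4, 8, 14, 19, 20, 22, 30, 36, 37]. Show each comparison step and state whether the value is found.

Binary search for 30 in [1, 4, 8, 14, 19, 20, 22, 30, 36, 37]:

lo=0, hi=9, mid=4, arr[mid]=19 -> 19 < 30, search right half
lo=5, hi=9, mid=7, arr[mid]=30 -> Found target at index 7!

Binary search finds 30 at index 7 after 2 comparisons. The search repeatedly halves the search space by comparing with the middle element.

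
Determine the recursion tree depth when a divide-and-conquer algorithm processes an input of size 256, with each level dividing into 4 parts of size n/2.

For divide and conquer with division factor 2:

Problem sizes at each level:
Level 0: 256
Level 1: 128
Level 2: 64
Level 3: 32
Level 4: 16
Level 5: 8
Level 6: 4
Level 7: 2
Level 8: 1

The root is level 0 and the size-1 base case is level 8 (the tree spans levels 0 through 8, i.e. 9 levels counting the root), so the depth is the number of divisions: log_2(256) = 8

The recursion tree depth is log_2(256) = 8. At each level, the problem size is divided by 2, so it takes 8 divisions to reduce to a base case of size 1. The algorithm makes 4 recursive calls at each level.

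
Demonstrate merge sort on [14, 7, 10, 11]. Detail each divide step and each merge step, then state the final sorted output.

Merge sort trace:

Split: [14, 7, 10, 11] -> [14, 7] and [10, 11]
  Split: [14, 7] -> [14] and [7]
  Merge: [14] + [7] -> [7, 14]
  Split: [10, 11] -> [10] and [11]
  Merge: [10] + [11] -> [10, 11]
Merge: [7, 14] + [10, 11] -> [7, 10, 11, 14]

Final sorted array: [7, 10, 11, 14]

The merge sort proceeds by recursively splitting the array and merging sorted halves.
After all merges, the sorted array is [7, 10, 11, 14].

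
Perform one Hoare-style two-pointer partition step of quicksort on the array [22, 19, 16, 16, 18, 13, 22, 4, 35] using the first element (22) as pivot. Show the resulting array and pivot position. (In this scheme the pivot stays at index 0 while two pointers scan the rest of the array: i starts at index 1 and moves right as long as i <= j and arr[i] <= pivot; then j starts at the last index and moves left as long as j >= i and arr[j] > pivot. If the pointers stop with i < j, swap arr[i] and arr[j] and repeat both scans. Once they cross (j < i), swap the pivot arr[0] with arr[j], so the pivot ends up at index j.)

Hoare-style two-pointer partition with pivot = 22:

Initial array: [22, 19, 16, 16, 18, 13, 22, 4, 35]

Pointers start at i = 1, j = 8.
i ends at 8, j ends at 7: the pointers have crossed (j < i), so scanning stops.

Swap pivot arr[0] with arr[7] to place pivot at position 7: [4, 19, 16, 16, 18, 13, 22, 22, 35]
Pivot position: 7

After partitioning with pivot 22, the array becomes [4, 19, 16, 16, 18, 13, 22, 22, 35]. The pivot is placed at index 7. All elements to the left of the pivot are <= 22, and all elements to the right are > 22.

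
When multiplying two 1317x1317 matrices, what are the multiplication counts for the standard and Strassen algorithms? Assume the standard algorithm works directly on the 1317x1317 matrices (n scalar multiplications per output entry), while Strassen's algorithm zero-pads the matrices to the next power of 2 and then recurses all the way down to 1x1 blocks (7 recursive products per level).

Matrix multiplication for 1317x1317 matrices:

Strassen's algorithm requires power-of-2 dimensions. Pad 1317x1317 to 2048x2048 (next power of 2).

Standard algorithm: 1317^3 = 2284322013 multiplications
Strassen's algorithm: 7^(log2(2048)) = 7^11 = 1977326743 multiplications
Savings: 2284322013 - 1977326743 = 306995270 multiplications

Standard: 2284322013 multiplications (1317^3). Strassen: 1977326743 multiplications (7^11, after padding to 2048x2048). Strassen reduces 8 recursive multiplications to 7 at each level.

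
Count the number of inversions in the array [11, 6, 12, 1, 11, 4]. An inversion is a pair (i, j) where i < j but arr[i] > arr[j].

Finding inversions in [11, 6, 12, 1, 11, 4]:

(0, 1): arr[0]=11 > arr[1]=6
(0, 3): arr[0]=11 > arr[3]=1
(0, 5): arr[0]=11 > arr[5]=4
(1, 3): arr[1]=6 > arr[3]=1
(1, 5): arr[1]=6 > arr[5]=4
(2, 3): arr[2]=12 > arr[3]=1
(2, 4): arr[2]=12 > arr[4]=11
(2, 5): arr[2]=12 > arr[5]=4
(4, 5): arr[4]=11 > arr[5]=4

Total inversions: 9

The array has 9 inversion(s): (0,1), (0,3), (0,5), (1,3), (1,5), (2,3), (2,4), (2,5), (4,5). Each pair (i,j) satisfies i < j and arr[i] > arr[j].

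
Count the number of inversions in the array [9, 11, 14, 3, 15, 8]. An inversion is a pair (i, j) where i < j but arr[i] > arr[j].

Finding inversions in [9, 11, 14, 3, 15, 8]:

(0, 3): arr[0]=9 > arr[3]=3
(0, 5): arr[0]=9 > arr[5]=8
(1, 3): arr[1]=11 > arr[3]=3
(1, 5): arr[1]=11 > arr[5]=8
(2, 3): arr[2]=14 > arr[3]=3
(2, 5): arr[2]=14 > arr[5]=8
(4, 5): arr[4]=15 > arr[5]=8

Total inversions: 7

The array has 7 inversion(s): (0,3), (0,5), (1,3), (1,5), (2,3), (2,5), (4,5). Each pair (i,j) satisfies i < j and arr[i] > arr[j].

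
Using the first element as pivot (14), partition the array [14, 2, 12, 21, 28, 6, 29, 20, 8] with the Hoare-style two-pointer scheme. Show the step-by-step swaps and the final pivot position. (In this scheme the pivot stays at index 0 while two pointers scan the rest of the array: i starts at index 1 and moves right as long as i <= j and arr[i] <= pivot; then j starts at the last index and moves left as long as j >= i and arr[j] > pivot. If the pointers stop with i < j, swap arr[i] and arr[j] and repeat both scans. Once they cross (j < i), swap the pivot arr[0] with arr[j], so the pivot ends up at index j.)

Hoare-style two-pointer partition with pivot = 14:

Initial array: [14, 2, 12, 21, 28, 6, 29, 20, 8]

Pointers start at i = 1, j = 8.
i stops at index 3 (arr[3]=21 > 14), j stops at index 8 (arr[8]=8 <= 14): swap arr[3] and arr[8], array becomes [14, 2, 12, 8, 28, 6, 29, 20, 21]
i stops at index 4 (arr[4]=28 > 14), j stops at index 5 (arr[5]=6 <= 14): swap arr[4] and arr[5], array becomes [14, 2, 12, 8, 6, 28, 29, 20, 21]
i ends at 5, j ends at 4: the pointers have crossed (j < i), so scanning stops.

Swap pivot arr[0] with arr[4] to place pivot at position 4: [6, 2, 12, 8, 14, 28, 29, 20, 21]
Pivot position: 4

After partitioning with pivot 14, the array becomes [6, 2, 12, 8, 14, 28, 29, 20, 21]. The pivot is placed at index 4. All elements to the left of the pivot are <= 14, and all elements to the right are > 14.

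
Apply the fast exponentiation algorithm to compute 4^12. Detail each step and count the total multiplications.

Computing 4^12 by squaring (build up from 4^1; each line after the first costs one multiplication):

4^1 = 4
4^2 = (4^1)^2 = 4^2 = 16
4^3 = 4 * 4^2 = 4 * 16 = 64
4^6 = (4^3)^2 = 64^2 = 4096
4^12 = (4^6)^2 = 4096^2 = 16777216

Result: 16777216
Multiplications needed: 4 (4 lines after 4^1)

4^12 = 16777216. Using exponentiation by squaring, this requires 4 multiplications. The key idea: if the exponent is even, square the half-power; if odd, multiply by the base once.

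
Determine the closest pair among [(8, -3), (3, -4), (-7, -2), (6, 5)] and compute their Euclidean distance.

Computing all pairwise distances among 4 points:

d((8, -3), (3, -4)) = 5.099 <-- minimum
d((8, -3), (-7, -2)) = 15.0333
d((8, -3), (6, 5)) = 8.2462
d((3, -4), (-7, -2)) = 10.198
d((3, -4), (6, 5)) = 9.4868
d((-7, -2), (6, 5)) = 14.7648

Closest pair: (8, -3) and (3, -4) with distance 5.099

The closest pair is (8, -3) and (3, -4) with Euclidean distance 5.099. For 4 points, brute-force pairwise comparison is shown above. For large n, the divide-and-conquer algorithm (sort by x, recurse on halves, check the dividing strip) achieves O(n log n).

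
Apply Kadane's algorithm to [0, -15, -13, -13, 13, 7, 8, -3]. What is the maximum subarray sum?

Using Kadane's algorithm on [0, -15, -13, -13, 13, 7, 8, -3]:

Scanning through the array:
Position 1 (value -15): max_ending_here = -15, max_so_far = 0
Position 2 (value -13): max_ending_here = -13, max_so_far = 0
Position 3 (value -13): max_ending_here = -13, max_so_far = 0
Position 4 (value 13): max_ending_here = 13, max_so_far = 13
Position 5 (value 7): max_ending_here = 20, max_so_far = 20
Position 6 (value 8): max_ending_here = 28, max_so_far = 28
Position 7 (value -3): max_ending_here = 25, max_so_far = 28

Maximum subarray: [13, 7, 8]
Maximum sum: 28

The maximum subarray is [13, 7, 8] with sum 28. This subarray runs from index 4 to index 6.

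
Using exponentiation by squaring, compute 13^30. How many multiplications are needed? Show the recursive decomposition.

Computing 13^30 by squaring (build up from 13^1; each line after the first costs one multiplication):

13^1 = 13
13^2 = (13^1)^2 = 13^2 = 169
13^3 = 13 * 13^2 = 13 * 169 = 2197
13^6 = (13^3)^2 = 2197^2 = 4826809
13^7 = 13 * 13^6 = 13 * 4826809 = 62748517
13^14 = (13^7)^2 = 62748517^2 = 3937376385699289
13^15 = 13 * 13^14 = 13 * 3937376385699289 = 51185893014090757
13^30 = (13^15)^2 = 51185893014090757^2 = 2619995643649944960380551432833049

Result: 2619995643649944960380551432833049
Multiplications needed: 7 (7 lines after 13^1)

13^30 = 2619995643649944960380551432833049. Using exponentiation by squaring, this requires 7 multiplications. The key idea: if the exponent is even, square the half-power; if odd, multiply by the base once.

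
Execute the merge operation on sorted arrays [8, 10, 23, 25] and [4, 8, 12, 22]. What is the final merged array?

Merging process:

Compare 8 vs 4: take 4 from right. Merged: [4]
Compare 8 vs 8: take 8 from left. Merged: [4, 8]
Compare 10 vs 8: take 8 from right. Merged: [4, 8, 8]
Compare 10 vs 12: take 10 from left. Merged: [4, 8, 8, 10]
Compare 23 vs 12: take 12 from right. Merged: [4, 8, 8, 10, 12]
Compare 23 vs 22: take 22 from right. Merged: [4, 8, 8, 10, 12, 22]
Append remaining from left: [23, 25]. Merged: [4, 8, 8, 10, 12, 22, 23, 25]

Final merged array: [4, 8, 8, 10, 12, 22, 23, 25]
Total comparisons: 6

The merged array is [4, 8, 8, 10, 12, 22, 23, 25], requiring 6 comparisons. The merge step runs in O(n) time where n is the total number of elements.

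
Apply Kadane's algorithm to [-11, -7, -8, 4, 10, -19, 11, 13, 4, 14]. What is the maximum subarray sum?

Using Kadane's algorithm on [-11, -7, -8, 4, 10, -19, 11, 13, 4, 14]:

Scanning through the array:
Position 1 (value -7): max_ending_here = -7, max_so_far = -7
Position 2 (value -8): max_ending_here = -8, max_so_far = -7
Position 3 (value 4): max_ending_here = 4, max_so_far = 4
Position 4 (value 10): max_ending_here = 14, max_so_far = 14
Position 5 (value -19): max_ending_here = -5, max_so_far = 14
Position 6 (value 11): max_ending_here = 11, max_so_far = 14
Position 7 (value 13): max_ending_here = 24, max_so_far = 24
Position 8 (value 4): max_ending_here = 28, max_so_far = 28
Position 9 (value 14): max_ending_here = 42, max_so_far = 42

Maximum subarray: [11, 13, 4, 14]
Maximum sum: 42

The maximum subarray is [11, 13, 4, 14] with sum 42. This subarray runs from index 6 to index 9.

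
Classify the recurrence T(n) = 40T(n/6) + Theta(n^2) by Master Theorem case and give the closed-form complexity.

Master Theorem for T(n) = 40T(n/6) + O(n^2):

a = 40, b = 6, c = 2
log_b(a) = log_6(40) = 2.0588

Case 1: c = 2 < log_6(40) = 2.0588
T(n) = O(n^(log_6 40))

For T(n) = 40T(n/6) + O(n^2): log_6(40) = 2.0588. This is Case 1 of the Master Theorem (c < log_b(a), work dominated by leaves), giving O(n^(log_6 40)).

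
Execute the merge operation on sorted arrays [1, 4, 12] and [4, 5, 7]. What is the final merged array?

Merging process:

Compare 1 vs 4: take 1 from left. Merged: [1]
Compare 4 vs 4: take 4 from left. Merged: [1, 4]
Compare 12 vs 4: take 4 from right. Merged: [1, 4, 4]
Compare 12 vs 5: take 5 from right. Merged: [1, 4, 4, 5]
Compare 12 vs 7: take 7 from right. Merged: [1, 4, 4, 5, 7]
Append remaining from left: [12]. Merged: [1, 4, 4, 5, 7, 12]

Final merged array: [1, 4, 4, 5, 7, 12]
Total comparisons: 5

The merged array is [1, 4, 4, 5, 7, 12], requiring 5 comparisons. The merge step runs in O(n) time where n is the total number of elements.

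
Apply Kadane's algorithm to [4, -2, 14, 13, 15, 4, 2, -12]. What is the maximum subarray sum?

Using Kadane's algorithm on [4, -2, 14, 13, 15, 4, 2, -12]:

Scanning through the array:
Position 1 (value -2): max_ending_here = 2, max_so_far = 4
Position 2 (value 14): max_ending_here = 16, max_so_far = 16
Position 3 (value 13): max_ending_here = 29, max_so_far = 29
Position 4 (value 15): max_ending_here = 44, max_so_far = 44
Position 5 (value 4): max_ending_here = 48, max_so_far = 48
Position 6 (value 2): max_ending_here = 50, max_so_far = 50
Position 7 (value -12): max_ending_here = 38, max_so_far = 50

Maximum subarray: [4, -2, 14, 13, 15, 4, 2]
Maximum sum: 50

The maximum subarray is [4, -2, 14, 13, 15, 4, 2] with sum 50. This subarray runs from index 0 to index 6.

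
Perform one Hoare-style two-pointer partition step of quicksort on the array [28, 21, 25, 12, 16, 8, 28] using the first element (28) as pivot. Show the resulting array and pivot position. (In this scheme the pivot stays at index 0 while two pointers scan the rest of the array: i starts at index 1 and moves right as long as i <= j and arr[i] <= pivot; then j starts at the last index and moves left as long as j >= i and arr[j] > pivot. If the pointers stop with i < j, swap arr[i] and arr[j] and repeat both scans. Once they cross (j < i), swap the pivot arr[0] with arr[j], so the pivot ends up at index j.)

Hoare-style two-pointer partition with pivot = 28:

Initial array: [28, 21, 25, 12, 16, 8, 28]

Pointers start at i = 1, j = 6.
i ends at 7, j ends at 6: the pointers have crossed (j < i), so scanning stops.

Swap pivot arr[0] with arr[6] to place pivot at position 6: [28, 21, 25, 12, 16, 8, 28]
Pivot position: 6

After partitioning with pivot 28, the array becomes [28, 21, 25, 12, 16, 8, 28]. The pivot is placed at index 6. All elements to the left of the pivot are <= 28, and all elements to the right are > 28.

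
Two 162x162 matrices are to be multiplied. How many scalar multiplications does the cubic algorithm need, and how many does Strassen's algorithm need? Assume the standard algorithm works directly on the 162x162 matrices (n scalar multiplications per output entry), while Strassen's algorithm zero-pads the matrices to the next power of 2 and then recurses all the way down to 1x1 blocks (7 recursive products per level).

Matrix multiplication for 162x162 matrices:

Strassen's algorithm requires power-of-2 dimensions. Pad 162x162 to 256x256 (next power of 2).

Standard algorithm: 162^3 = 4251528 multiplications
Strassen's algorithm: 7^(log2(256)) = 7^8 = 5764801 multiplications
Difference: 4251528 - 5764801 = -1513273 (Strassen uses MORE here due to padding overhead — for small or just-over-power-of-2 n, padding can outweigh the per-level savings)

Standard: 4251528 multiplications (162^3). Strassen: 5764801 multiplications (7^8, after padding to 256x256). Strassen reduces 8 recursive multiplications to 7 at each level.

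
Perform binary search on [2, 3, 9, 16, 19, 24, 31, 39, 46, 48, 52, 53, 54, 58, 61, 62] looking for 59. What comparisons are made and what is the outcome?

Binary search for 59 in [2, 3, 9, 16, 19, 24, 31, 39, 46, 48, 52, 53, 54, 58, 61, 62]:

lo=0, hi=15, mid=7, arr[mid]=39 -> 39 < 59, search right half
lo=8, hi=15, mid=11, arr[mid]=53 -> 53 < 59, search right half
lo=12, hi=15, mid=13, arr[mid]=58 -> 58 < 59, search right half
lo=14, hi=15, mid=14, arr[mid]=61 -> 61 > 59, search left half
lo=14 > hi=13, target 59 not found

Binary search determines that 59 is not in the array after 4 comparisons. The search space was exhausted without finding the target.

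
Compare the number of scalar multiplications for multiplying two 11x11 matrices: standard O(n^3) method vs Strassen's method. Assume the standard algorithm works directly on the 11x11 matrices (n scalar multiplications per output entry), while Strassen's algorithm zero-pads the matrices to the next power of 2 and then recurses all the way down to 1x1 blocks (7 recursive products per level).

Matrix multiplication for 11x11 matrices:

Strassen's algorithm requires power-of-2 dimensions. Pad 11x11 to 16x16 (next power of 2).

Standard algorithm: 11^3 = 1331 multiplications
Strassen's algorithm: 7^(log2(16)) = 7^4 = 2401 multiplications
Difference: 1331 - 2401 = -1070 (Strassen uses MORE here due to padding overhead — for small or just-over-power-of-2 n, padding can outweigh the per-level savings)

Standard: 1331 multiplications (11^3). Strassen: 2401 multiplications (7^4, after padding to 16x16). Strassen reduces 8 recursive multiplications to 7 at each level.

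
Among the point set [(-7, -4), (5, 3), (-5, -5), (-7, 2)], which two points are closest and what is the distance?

Computing all pairwise distances among 4 points:

d((-7, -4), (5, 3)) = 13.8924
d((-7, -4), (-5, -5)) = 2.2361 <-- minimum
d((-7, -4), (-7, 2)) = 6.0
d((5, 3), (-5, -5)) = 12.8062
d((5, 3), (-7, 2)) = 12.0416
d((-5, -5), (-7, 2)) = 7.2801

Closest pair: (-7, -4) and (-5, -5) with distance 2.2361

The closest pair is (-7, -4) and (-5, -5) with Euclidean distance 2.2361. For 4 points, brute-force pairwise comparison is shown above. For large n, the divide-and-conquer algorithm (sort by x, recurse on halves, check the dividing strip) achieves O(n log n).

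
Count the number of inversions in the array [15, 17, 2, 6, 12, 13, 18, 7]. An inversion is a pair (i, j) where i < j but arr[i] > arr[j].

Finding inversions in [15, 17, 2, 6, 12, 13, 18, 7]:

(0, 2): arr[0]=15 > arr[2]=2
(0, 3): arr[0]=15 > arr[3]=6
(0, 4): arr[0]=15 > arr[4]=12
(0, 5): arr[0]=15 > arr[5]=13
(0, 7): arr[0]=15 > arr[7]=7
(1, 2): arr[1]=17 > arr[2]=2
(1, 3): arr[1]=17 > arr[3]=6
(1, 4): arr[1]=17 > arr[4]=12
(1, 5): arr[1]=17 > arr[5]=13
(1, 7): arr[1]=17 > arr[7]=7
(4, 7): arr[4]=12 > arr[7]=7
(5, 7): arr[5]=13 > arr[7]=7
(6, 7): arr[6]=18 > arr[7]=7

Total inversions: 13

The array has 13 inversion(s): (0,2), (0,3), (0,4), (0,5), (0,7), (1,2), (1,3), (1,4), (1,5), (1,7), (4,7), (5,7), (6,7). Each pair (i,j) satisfies i < j and arr[i] > arr[j].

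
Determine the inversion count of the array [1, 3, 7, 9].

Finding inversions in [1, 3, 7, 9]:


Total inversions: 0

The array has 0 inversions. It is already sorted.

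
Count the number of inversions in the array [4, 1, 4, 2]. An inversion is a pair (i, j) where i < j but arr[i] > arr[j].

Finding inversions in [4, 1, 4, 2]:

(0, 1): arr[0]=4 > arr[1]=1
(0, 3): arr[0]=4 > arr[3]=2
(2, 3): arr[2]=4 > arr[3]=2

Total inversions: 3

The array has 3 inversion(s): (0,1), (0,3), (2,3). Each pair (i,j) satisfies i < j and arr[i] > arr[j].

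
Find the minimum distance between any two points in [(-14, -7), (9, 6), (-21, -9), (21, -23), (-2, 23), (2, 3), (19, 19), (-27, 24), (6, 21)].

Computing all pairwise distances among 9 points:

d((-14, -7), (9, 6)) = 26.4197
d((-14, -7), (-21, -9)) = 7.2801 <-- minimum
d((-14, -7), (21, -23)) = 38.4838
d((-14, -7), (-2, 23)) = 32.311
d((-14, -7), (2, 3)) = 18.868
d((-14, -7), (19, 19)) = 42.0119
d((-14, -7), (-27, 24)) = 33.6155
d((-14, -7), (6, 21)) = 34.4093
d((9, 6), (-21, -9)) = 33.541
d((9, 6), (21, -23)) = 31.3847
d((9, 6), (-2, 23)) = 20.2485
d((9, 6), (2, 3)) = 7.6158
d((9, 6), (19, 19)) = 16.4012
d((9, 6), (-27, 24)) = 40.2492
d((9, 6), (6, 21)) = 15.2971
d((-21, -9), (21, -23)) = 44.2719
d((-21, -9), (-2, 23)) = 37.2156
d((-21, -9), (2, 3)) = 25.9422
d((-21, -9), (19, 19)) = 48.8262
d((-21, -9), (-27, 24)) = 33.541
d((-21, -9), (6, 21)) = 40.3609
d((21, -23), (-2, 23)) = 51.4296
d((21, -23), (2, 3)) = 32.2025
d((21, -23), (19, 19)) = 42.0476
d((21, -23), (-27, 24)) = 67.1789
d((21, -23), (6, 21)) = 46.4866
d((-2, 23), (2, 3)) = 20.3961
d((-2, 23), (19, 19)) = 21.3776
d((-2, 23), (-27, 24)) = 25.02
d((-2, 23), (6, 21)) = 8.2462
d((2, 3), (19, 19)) = 23.3452
d((2, 3), (-27, 24)) = 35.805
d((2, 3), (6, 21)) = 18.4391
d((19, 19), (-27, 24)) = 46.2709
d((19, 19), (6, 21)) = 13.1529
d((-27, 24), (6, 21)) = 33.1361

Closest pair: (-14, -7) and (-21, -9) with distance 7.2801

The closest pair is (-14, -7) and (-21, -9) with Euclidean distance 7.2801. For 9 points, brute-force pairwise comparison is shown above. For large n, the divide-and-conquer algorithm (sort by x, recurse on halves, check the dividing strip) achieves O(n log n).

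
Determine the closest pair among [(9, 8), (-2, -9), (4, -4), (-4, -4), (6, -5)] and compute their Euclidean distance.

Computing all pairwise distances among 5 points:

d((9, 8), (-2, -9)) = 20.2485
d((9, 8), (4, -4)) = 13.0
d((9, 8), (-4, -4)) = 17.6918
d((9, 8), (6, -5)) = 13.3417
d((-2, -9), (4, -4)) = 7.8102
d((-2, -9), (-4, -4)) = 5.3852
d((-2, -9), (6, -5)) = 8.9443
d((4, -4), (-4, -4)) = 8.0
d((4, -4), (6, -5)) = 2.2361 <-- minimum
d((-4, -4), (6, -5)) = 10.0499

Closest pair: (4, -4) and (6, -5) with distance 2.2361

The closest pair is (4, -4) and (6, -5) with Euclidean distance 2.2361. For 5 points, brute-force pairwise comparison is shown above. For large n, the divide-and-conquer algorithm (sort by x, recurse on halves, check the dividing strip) achieves O(n log n).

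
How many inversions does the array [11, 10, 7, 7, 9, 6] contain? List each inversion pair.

Finding inversions in [11, 10, 7, 7, 9, 6]:

(0, 1): arr[0]=11 > arr[1]=10
(0, 2): arr[0]=11 > arr[2]=7
(0, 3): arr[0]=11 > arr[3]=7
(0, 4): arr[0]=11 > arr[4]=9
(0, 5): arr[0]=11 > arr[5]=6
(1, 2): arr[1]=10 > arr[2]=7
(1, 3): arr[1]=10 > arr[3]=7
(1, 4): arr[1]=10 > arr[4]=9
(1, 5): arr[1]=10 > arr[5]=6
(2, 5): arr[2]=7 > arr[5]=6
(3, 5): arr[3]=7 > arr[5]=6
(4, 5): arr[4]=9 > arr[5]=6

Total inversions: 12

The array has 12 inversion(s): (0,1), (0,2), (0,3), (0,4), (0,5), (1,2), (1,3), (1,4), (1,5), (2,5), (3,5), (4,5). Each pair (i,j) satisfies i < j and arr[i] > arr[j].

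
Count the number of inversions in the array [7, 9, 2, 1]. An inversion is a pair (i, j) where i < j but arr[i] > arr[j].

Finding inversions in [7, 9, 2, 1]:

(0, 2): arr[0]=7 > arr[2]=2
(0, 3): arr[0]=7 > arr[3]=1
(1, 2): arr[1]=9 > arr[2]=2
(1, 3): arr[1]=9 > arr[3]=1
(2, 3): arr[2]=2 > arr[3]=1

Total inversions: 5

The array has 5 inversion(s): (0,2), (0,3), (1,2), (1,3), (2,3). Each pair (i,j) satisfies i < j and arr[i] > arr[j].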